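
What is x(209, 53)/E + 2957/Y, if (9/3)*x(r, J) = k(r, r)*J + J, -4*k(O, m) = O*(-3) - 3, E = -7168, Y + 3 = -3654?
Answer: -62871971/52426752 ≈ -1.1992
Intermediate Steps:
Y = -3657 (Y = -3 - 3654 = -3657)
k(O, m) = ¾ + 3*O/4 (k(O, m) = -(O*(-3) - 3)/4 = -(-3*O - 3)/4 = -(-3 - 3*O)/4 = ¾ + 3*O/4)
x(r, J) = J/3 + J*(¾ + 3*r/4)/3 (x(r, J) = ((¾ + 3*r/4)*J + J)/3 = (J*(¾ + 3*r/4) + J)/3 = (J + J*(¾ + 3*r/4))/3 = J/3 + J*(¾ + 3*r/4)/3)
x(209, 53)/E + 2957/Y = ((1/12)*53*(7 + 3*209))/(-7168) + 2957/(-3657) = ((1/12)*53*(7 + 627))*(-1/7168) + 2957*(-1/3657) = ((1/12)*53*634)*(-1/7168) - 2957/3657 = (16801/6)*(-1/7168) - 2957/3657 = -16801/43008 - 2957/3657 = -62871971/52426752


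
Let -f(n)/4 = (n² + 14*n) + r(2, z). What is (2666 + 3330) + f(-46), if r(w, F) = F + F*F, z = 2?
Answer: 84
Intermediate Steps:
r(w, F) = F + F²
f(n) = -24 - 56*n - 4*n² (f(n) = -4*((n² + 14*n) + 2*(1 + 2)) = -4*((n² + 14*n) + 2*3) = -4*((n² + 14*n) + 6) = -4*(6 + n² + 14*n) = -24 - 56*n - 4*n²)
(2666 + 3330) + f(-46) = (2666 + 3330) + (-24 - 56*(-46) - 4*(-46)²) = 5996 + (-24 + 2576 - 4*2116) = 5996 + (-24 + 2576 - 8464) = 5996 - 5912 = 84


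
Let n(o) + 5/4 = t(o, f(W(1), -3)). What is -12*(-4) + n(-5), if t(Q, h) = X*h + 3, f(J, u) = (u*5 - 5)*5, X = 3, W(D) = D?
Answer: -1001/4 ≈ -250.25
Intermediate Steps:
f(J, u) = -25 + 25*u (f(J, u) = (5*u - 5)*5 = (-5 + 5*u)*5 = -25 + 25*u)
t(Q, h) = 3 + 3*h (t(Q, h) = 3*h + 3 = 3 + 3*h)
n(o) = -1193/4 (n(o) = -5/4 + (3 + 3*(-25 + 25*(-3))) = -5/4 + (3 + 3*(-25 - 75)) = -5/4 + (3 + 3*(-100)) = -5/4 + (3 - 300) = -5/4 - 297 = -1193/4)
-12*(-4) + n(-5) = -12*(-4) - 1193/4 = 48 - 1193/4 = -1001/4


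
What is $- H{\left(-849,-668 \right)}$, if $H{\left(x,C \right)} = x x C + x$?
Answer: $481495917$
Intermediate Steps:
$H{\left(x,C \right)} = x + C x^{2}$ ($H{\left(x,C \right)} = x^{2} C + x = C x^{2} + x = x + C x^{2}$)
$- H{\left(-849,-668 \right)} = - \left(-849\right) \left(1 - -567132\right) = - \left(-849\right) \left(1 + 567132\right) = - \left(-849\right) 567133 = \left(-1\right) \left(-481495917\right) = 481495917$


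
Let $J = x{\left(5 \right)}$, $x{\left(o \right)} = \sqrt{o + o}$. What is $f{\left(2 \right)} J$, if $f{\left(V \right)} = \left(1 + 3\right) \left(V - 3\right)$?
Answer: $- 4 \sqrt{10} \approx -12.649$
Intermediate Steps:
$x{\left(o \right)} = \sqrt{2} \sqrt{o}$ ($x{\left(o \right)} = \sqrt{2 o} = \sqrt{2} \sqrt{o}$)
$J = \sqrt{10}$ ($J = \sqrt{2} \sqrt{5} = \sqrt{10} \approx 3.1623$)
$f{\left(V \right)} = -12 + 4 V$ ($f{\left(V \right)} = 4 \left(-3 + V\right) = -12 + 4 V$)
$f{\left(2 \right)} J = \left(-12 + 4 \cdot 2\right) \sqrt{10} = \left(-12 + 8\right) \sqrt{10} = - 4 \sqrt{10}$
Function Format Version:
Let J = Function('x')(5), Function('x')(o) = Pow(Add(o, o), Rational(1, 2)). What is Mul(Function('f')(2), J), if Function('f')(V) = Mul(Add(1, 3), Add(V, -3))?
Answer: Mul(-4, Pow(10, Rational(1, 2))) ≈ -12.649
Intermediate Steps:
Function('x')(o) = Mul(Pow(2, Rational(1, 2)), Pow(o, Rational(1, 2))) (Function('x')(o) = Pow(Mul(2, o), Rational(1, 2)) = Mul(Pow(2, Rational(1, 2)), Pow(o, Rational(1, 2))))
J = Pow(10, Rational(1, 2)) (J = Mul(Pow(2, Rational(1, 2)), Pow(5, Rational(1, 2))) = Pow(10, Rational(1, 2)) ≈ 3.1623)
Function('f')(V) = Add(-12, Mul(4, V)) (Function('f')(V) = Mul(4, Add(-3, V)) = Add(-12, Mul(4, V)))
Mul(Function('f')(2), J) = Mul(Add(-12, Mul(4, 2)), Pow(10, Rational(1, 2))) = Mul(Add(-12, 8), Pow(10, Rational(1, 2))) = Mul(-4, Pow(10, Rational(1, 2)))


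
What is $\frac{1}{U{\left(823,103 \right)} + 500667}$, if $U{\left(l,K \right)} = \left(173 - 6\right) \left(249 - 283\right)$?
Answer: $\frac{1}{494989} \approx 2.0202 \cdot 10^{-6}$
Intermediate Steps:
$U{\left(l,K \right)} = -5678$ ($U{\left(l,K \right)} = 167 \left(-34\right) = -5678$)
$\frac{1}{U{\left(823,103 \right)} + 500667} = \frac{1}{-5678 + 500667} = \frac{1}{494989}$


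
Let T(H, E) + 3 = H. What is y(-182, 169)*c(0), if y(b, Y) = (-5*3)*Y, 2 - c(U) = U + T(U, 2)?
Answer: -12675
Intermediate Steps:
T(H, E) = -3 + H
c(U) = 5 - 2*U (c(U) = 2 - (U + (-3 + U)) = 2 - (-3 + 2*U) = 2 + (3 - 2*U) = 5 - 2*U)
y(b, Y) = -15*Y
y(-182, 169)*c(0) = (-15*169)*(5 - 2*0) = -2535*(5 + 0) = -2535*5 = -12675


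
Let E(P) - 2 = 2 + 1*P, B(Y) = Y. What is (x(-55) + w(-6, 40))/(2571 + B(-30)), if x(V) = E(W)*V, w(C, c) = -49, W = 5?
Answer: -544/2541 ≈ -0.21409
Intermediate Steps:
E(P) = 4 + P (E(P) = 2 + (2 + 1*P) = 2 + (2 + P) = 4 + P)
x(V) = 9*V (x(V) = (4 + 5)*V = 9*V)
(x(-55) + w(-6, 40))/(2571 + B(-30)) = (9*(-55) - 49)/(2571 - 30) = (-495 - 49)/2541 = -544*1/2541 = -544/2541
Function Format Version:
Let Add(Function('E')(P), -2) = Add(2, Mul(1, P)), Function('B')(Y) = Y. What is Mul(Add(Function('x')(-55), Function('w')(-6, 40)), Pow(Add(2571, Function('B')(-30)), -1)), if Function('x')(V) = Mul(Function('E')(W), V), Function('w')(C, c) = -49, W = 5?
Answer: Rational(-544, 2541) ≈ -0.21409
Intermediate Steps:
Function('E')(P) = Add(4, P) (Function('E')(P) = Add(2, Add(2, Mul(1, P))) = Add(2, Add(2, P)) = Add(4, P))
Function('x')(V) = Mul(9, V) (Function('x')(V) = Mul(Add(4, 5), V) = Mul(9, V))
Mul(Add(Function('x')(-55), Function('w')(-6, 40)), Pow(Add(2571, Function('B')(-30)), -1)) = Mul(Add(Mul(9, -55), -49), Pow(Add(2571, -30), -1)) = Mul(Add(-495, -49), Pow(2541, -1)) = Mul(-544, Rational(1, 2541)) = Rational(-544, 2541)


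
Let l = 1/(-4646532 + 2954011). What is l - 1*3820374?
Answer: -6466063222855/1692521 ≈ -3.8204e+6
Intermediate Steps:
l = -1/1692521 (l = 1/(-1692521) = -1/1692521 ≈ -5.9084e-7)
l - 1*3820374 = -1/1692521 - 1*3820374 = -1/1692521 - 3820374 = -6466063222855/1692521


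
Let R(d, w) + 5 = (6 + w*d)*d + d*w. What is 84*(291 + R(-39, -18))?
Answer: -2236416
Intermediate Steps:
R(d, w) = -5 + d*w + d*(6 + d*w) (R(d, w) = -5 + ((6 + w*d)*d + d*w) = -5 + ((6 + d*w)*d + d*w) = -5 + (d*(6 + d*w) + d*w) = -5 + (d*w + d*(6 + d*w)) = -5 + d*w + d*(6 + d*w))
84*(291 + R(-39, -18)) = 84*(291 + (-5 + 6*(-39) - 39*(-18) - 18*(-39)²)) = 84*(291 + (-5 - 234 + 702 - 18*1521)) = 84*(291 + (-5 - 234 + 702 - 27378)) = 84*(291 - 26915) = 84*(-26624) = -2236416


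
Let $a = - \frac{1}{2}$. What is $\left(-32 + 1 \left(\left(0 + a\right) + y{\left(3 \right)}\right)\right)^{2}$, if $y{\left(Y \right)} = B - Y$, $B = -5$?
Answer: $\frac{6561}{4} \approx 1640.3$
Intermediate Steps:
$a = - \frac{1}{2}$ ($a = \left(-1\right) \frac{1}{2} = - \frac{1}{2} \approx -0.5$)
$y{\left(Y \right)} = -5 - Y$
$\left(-32 + 1 \left(\left(0 + a\right) + y{\left(3 \right)}\right)\right)^{2} = \left(-32 + 1 \left(\left(0 - \frac{1}{2}\right) - 8\right)\right)^{2} = \left(-32 + 1 \left(- \frac{1}{2} - 8\right)\right)^{2} = \left(-32 + 1 \left(- \frac{17}{2}\right)\right)^{2} = \left(-32 - \frac{17}{2}\right)^{2} = \left(- \frac{81}{2}\right)^{2} = \frac{6561}{4}$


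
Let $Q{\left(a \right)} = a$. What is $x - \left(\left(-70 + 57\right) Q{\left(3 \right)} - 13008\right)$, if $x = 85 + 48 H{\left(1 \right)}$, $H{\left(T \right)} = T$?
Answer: $13180$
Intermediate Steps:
$x = 133$ ($x = 85 + 48 \cdot 1 = 85 + 48 = 133$)
$x - \left(\left(-70 + 57\right) Q{\left(3 \right)} - 13008\right) = 133 - \left(\left(-70 + 57\right) 3 - 13008\right) = 133 - \left(\left(-13\right) 3 - 13008\right) = 133 - \left(-39 - 13008\right) = 133 - -13047 = 133 + 13047 = 13180$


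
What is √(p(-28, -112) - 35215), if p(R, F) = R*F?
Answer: 17*I*√111 ≈ 179.11*I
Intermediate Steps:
p(R, F) = F*R
√(p(-28, -112) - 35215) = √(-112*(-28) - 35215) = √(3136 - 35215) = √(-32079) = 17*I*√111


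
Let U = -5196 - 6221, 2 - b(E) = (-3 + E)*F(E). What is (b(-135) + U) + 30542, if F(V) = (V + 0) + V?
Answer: -18133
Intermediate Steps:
F(V) = 2*V (F(V) = V + V = 2*V)
b(E) = 2 - 2*E*(-3 + E) (b(E) = 2 - (-3 + E)*2*E = 2 - 2*E*(-3 + E))
U = -11417
(b(-135) + U) + 30542 = ((2 - 2*(-135)² + 6*(-135)) - 11417) + 30542 = ((2 - 2*18225 - 810) - 11417) + 30542 = ((2 - 36450 - 810) - 11417) + 30542 = (-37258 - 11417) + 30542 = -48675 + 30542 = -18133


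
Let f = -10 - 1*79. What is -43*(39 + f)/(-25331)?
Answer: -2150/25331 ≈ -0.084876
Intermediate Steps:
f = -89 (f = -10 - 79 = -89)
-43*(39 + f)/(-25331) = -43*(39 - 89)/(-25331) = -43*(-50)*(-1/25331) = 2150*(-1/25331) = -2150/25331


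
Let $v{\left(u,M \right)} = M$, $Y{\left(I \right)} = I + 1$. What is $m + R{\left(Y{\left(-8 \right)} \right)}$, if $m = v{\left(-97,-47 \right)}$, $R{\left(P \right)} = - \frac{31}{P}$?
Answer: $- \frac{298}{7} \approx -42.571$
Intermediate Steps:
$Y{\left(I \right)} = 1 + I$
$m = -47$
$m + R{\left(Y{\left(-8 \right)} \right)} = -47 - \frac{31}{1 - 8} = -47 - \frac{31}{-7} = -47 - - \frac{31}{7} = -47 + \frac{31}{7} = - \frac{298}{7}$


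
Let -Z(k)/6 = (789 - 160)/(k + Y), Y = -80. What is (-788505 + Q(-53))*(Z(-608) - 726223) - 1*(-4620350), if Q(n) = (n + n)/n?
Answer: 196984482369375/344 ≈ 5.7263e+11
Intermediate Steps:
Z(k) = -3774/(-80 + k) (Z(k) = -6*(789 - 160)/(k - 80) = -3774/(-80 + k))
Q(n) = 2 (Q(n) = (2*n)/n = 2)
(-788505 + Q(-53))*(Z(-608) - 726223) - 1*(-4620350) = (-788505 + 2)*(-3774/(-80 - 608) - 726223) - 1*(-4620350) = -788503*(-3774/(-688) - 726223) + 4620350 = -788503*(-3774*(-1/688) - 726223) + 4620350 = -788503*(1887/344 - 726223) + 4620350 = -788503*(-249818825/344) + 4620350 = 196982892968975/344 + 4620350 = 196984482369375/344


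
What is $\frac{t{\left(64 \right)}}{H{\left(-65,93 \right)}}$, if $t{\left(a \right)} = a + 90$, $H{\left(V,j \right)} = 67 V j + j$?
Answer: $- \frac{11}{28923} \approx -0.00038032$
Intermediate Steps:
$H{\left(V,j \right)} = j + 67 V j$ ($H{\left(V,j \right)} = 67 V j + j = j + 67 V j$)
$t{\left(a \right)} = 90 + a$
$\frac{t{\left(64 \right)}}{H{\left(-65,93 \right)}} = \frac{90 + 64}{93 \left(1 + 67 \left(-65\right)\right)} = \frac{154}{93 \left(1 - 4355\right)} = \frac{154}{93 \left(-4354\right)} = \frac{154}{-404922} = 154 \left(- \frac{1}{404922}\right) = - \frac{11}{28923}$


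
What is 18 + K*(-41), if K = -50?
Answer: 2068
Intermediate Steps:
18 + K*(-41) = 18 - 50*(-41) = 18 + 2050 = 2068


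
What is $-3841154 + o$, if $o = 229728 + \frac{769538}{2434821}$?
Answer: $- \frac{8793175095208}{2434821} \approx -3.6114 \cdot 10^{6}$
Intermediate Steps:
$o = \frac{559347328226}{2434821}$ ($o = 229728 + 769538 \cdot \frac{1}{2434821} = 229728 + \frac{769538}{2434821} = \frac{559347328226}{2434821} \approx 2.2973 \cdot 10^{5}$)
$-3841154 + o = -3841154 + \frac{559347328226}{2434821} = - \frac{8793175095208}{2434821}$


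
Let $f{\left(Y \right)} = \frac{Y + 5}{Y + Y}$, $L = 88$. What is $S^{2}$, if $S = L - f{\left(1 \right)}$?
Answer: $7225$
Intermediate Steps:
$f{\left(Y \right)} = \frac{5 + Y}{2 Y}$
$S = 85$ ($S = 88 - \frac{5 + 1}{2 \cdot 1} = 88 - \frac{1}{2} \cdot 1 \cdot 6 = 88 - 3 = 85$)
$S^{2} = 85^{2} = 7225$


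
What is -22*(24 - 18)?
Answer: -132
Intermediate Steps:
-22*(24 - 18) = -22*6 = -132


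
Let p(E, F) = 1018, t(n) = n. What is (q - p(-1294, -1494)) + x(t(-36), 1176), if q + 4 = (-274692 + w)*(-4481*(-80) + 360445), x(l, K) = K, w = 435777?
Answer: 115808033779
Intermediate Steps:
q = 115808033621 (q = -4 + (-274692 + 435777)*(-4481*(-80) + 360445) = -4 + 161085*(358480 + 360445) = -4 + 161085*718925 = -4 + 115808033625 = 115808033621)
(q - p(-1294, -1494)) + x(t(-36), 1176) = (115808033621 - 1*1018) + 1176 = (115808033621 - 1018) + 1176 = 115808032603 + 1176 = 115808033779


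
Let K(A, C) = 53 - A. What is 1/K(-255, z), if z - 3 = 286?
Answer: 1/308 ≈ 0.0032468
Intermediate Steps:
z = 289 (z = 3 + 286 = 289)
1/K(-255, z) = 1/(53 - 1*(-255)) = 1/(53 + 255) = 1/308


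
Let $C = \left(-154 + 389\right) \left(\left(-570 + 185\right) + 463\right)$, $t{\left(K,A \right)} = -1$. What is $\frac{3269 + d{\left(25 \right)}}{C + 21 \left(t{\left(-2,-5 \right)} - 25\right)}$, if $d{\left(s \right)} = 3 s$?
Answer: $\frac{22}{117} \approx 0.18803$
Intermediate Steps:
$C = 18330$ ($C = 235 \left(-385 + 463\right) = 235 \cdot 78 = 18330$)
$\frac{3269 + d{\left(25 \right)}}{C + 21 \left(t{\left(-2,-5 \right)} - 25\right)} = \frac{3269 + 3 \cdot 25}{18330 + 21 \left(-1 - 25\right)} = \frac{3269 + 75}{18330 + 21 \left(-26\right)} = \frac{3344}{18330 - 546} = \frac{3344}{17784} = 3344 \cdot \frac{1}{17784} = \frac{22}{117}$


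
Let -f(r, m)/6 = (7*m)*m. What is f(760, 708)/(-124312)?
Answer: 2631636/15539 ≈ 169.36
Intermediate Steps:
f(r, m) = -42*m**2 (f(r, m) = -6*7*m*m = -42*m**2)
f(760, 708)/(-124312) = -42*708**2/(-124312) = -42*501264*(-1/124312) = -21053088*(-1/124312) = 2631636/15539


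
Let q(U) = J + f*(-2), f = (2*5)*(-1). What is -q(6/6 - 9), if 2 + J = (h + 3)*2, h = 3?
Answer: -30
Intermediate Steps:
f = -10 (f = 10*(-1) = -10)
J = 10 (J = -2 + (3 + 3)*2 = -2 + 6*2 = -2 + 12 = 10)
q(U) = 30 (q(U) = 10 - 10*(-2) = 10 + 20 = 30)
-q(6/6 - 9) = -1*30 = -30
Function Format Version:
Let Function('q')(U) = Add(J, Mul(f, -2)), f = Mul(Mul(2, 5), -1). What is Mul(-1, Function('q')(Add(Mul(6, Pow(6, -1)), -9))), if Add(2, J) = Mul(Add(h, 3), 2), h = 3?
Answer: -30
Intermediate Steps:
f = -10 (f = Mul(10, -1) = -10)
J = 10 (J = Add(-2, Mul(Add(3, 3), 2)) = Add(-2, Mul(6, 2)) = Add(-2, 12) = 10)
Function('q')(U) = 30 (Function('q')(U) = Add(10, Mul(-10, -2)) = Add(10, 20) = 30)
Mul(-1, Function('q')(Add(Mul(6, Pow(6, -1)), -9))) = Mul(-1, 30) = -30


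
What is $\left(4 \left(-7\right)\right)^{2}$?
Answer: $784$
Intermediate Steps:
$\left(4 \left(-7\right)\right)^{2} = \left(-28\right)^{2} = 784$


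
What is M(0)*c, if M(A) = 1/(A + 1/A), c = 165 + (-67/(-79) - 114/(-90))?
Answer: 0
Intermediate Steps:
c = 198031/1185 (c = 165 + (-67*(-1/79) - 114*(-1/90)) = 165 + (67/79 + 19/15) = 165 + 2506/1185 = 198031/1185 ≈ 167.11)
M(0)*c = (0/(1 + 0²))*(198031/1185) = (0/(1 + 0))*(198031/1185) = (0/1)*(198031/1185) = (0*1)*(198031/1185) = 0*(198031/1185) = 0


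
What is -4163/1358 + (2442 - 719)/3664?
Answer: -6456699/2487856 ≈ -2.5953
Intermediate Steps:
-4163/1358 + (2442 - 719)/3664 = -4163*1/1358 + 1723*(1/3664) = -4163/1358 + 1723/3664 = -6456699/2487856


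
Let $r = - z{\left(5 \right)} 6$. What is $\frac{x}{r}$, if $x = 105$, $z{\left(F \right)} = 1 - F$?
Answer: $\frac{35}{8} \approx 4.375$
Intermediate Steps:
$r = 24$ ($r = - (1 - 5) 6 = \left(-1\right) \left(-4\right) 6 = 4 \cdot 6 = 24$)
$\frac{x}{r} = \frac{1}{24} \cdot 105 = \frac{35}{8}$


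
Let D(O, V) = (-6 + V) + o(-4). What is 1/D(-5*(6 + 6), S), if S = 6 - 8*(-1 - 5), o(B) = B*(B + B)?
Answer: 1/80 ≈ 0.012500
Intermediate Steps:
o(B) = 2*B² (o(B) = B*(2*B) = 2*B²)
S = 54 (S = 6 - 8*(-6) = 6 - 4*(-12) = 6 + 48 = 54)
D(O, V) = 26 + V (D(O, V) = (-6 + V) + 2*(-4)² = (-6 + V) + 2*16 = (-6 + V) + 32 = 26 + V)
1/D(-5*(6 + 6), S) = 1/(26 + 54) = 1/80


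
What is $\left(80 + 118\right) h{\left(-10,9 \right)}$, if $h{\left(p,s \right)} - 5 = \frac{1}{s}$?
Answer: $1012$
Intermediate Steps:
$h{\left(p,s \right)} = 5 + \frac{1}{s}$
$\left(80 + 118\right) h{\left(-10,9 \right)} = \left(80 + 118\right) \left(5 + \frac{1}{9}\right) = 198 \left(5 + \frac{1}{9}\right) = 198 \cdot \frac{46}{9} = 1012$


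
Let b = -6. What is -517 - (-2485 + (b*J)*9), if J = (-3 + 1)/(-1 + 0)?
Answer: 2076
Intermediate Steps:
J = 2 (J = -2/(-1) = -2*(-1) = 2)
-517 - (-2485 + (b*J)*9) = -517 - (-2485 - 6*2*9) = -517 - (-2485 - 12*9) = -517 - (-2485 - 108) = -517 - 1*(-2593) = -517 + 2593 = 2076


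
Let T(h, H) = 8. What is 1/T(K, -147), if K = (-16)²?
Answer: ⅛ ≈ 0.12500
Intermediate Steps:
K = 256
1/T(K, -147) = 1/8 = ⅛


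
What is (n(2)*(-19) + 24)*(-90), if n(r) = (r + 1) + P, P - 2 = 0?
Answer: 6390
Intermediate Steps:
P = 2 (P = 2 + 0 = 2)
n(r) = 3 + r (n(r) = (r + 1) + 2 = (1 + r) + 2 = 3 + r)
(n(2)*(-19) + 24)*(-90) = ((3 + 2)*(-19) + 24)*(-90) = (5*(-19) + 24)*(-90) = (-95 + 24)*(-90) = -71*(-90) = 6390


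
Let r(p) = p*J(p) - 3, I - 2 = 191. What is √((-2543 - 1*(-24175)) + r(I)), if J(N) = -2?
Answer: √21243 ≈ 145.75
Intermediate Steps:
I = 193 (I = 2 + 191 = 193)
r(p) = -3 - 2*p (r(p) = p*(-2) - 3 = -2*p - 3 = -3 - 2*p)
√((-2543 - 1*(-24175)) + r(I)) = √((-2543 - 1*(-24175)) + (-3 - 2*193)) = √((-2543 + 24175) + (-3 - 386)) = √(21632 - 389) = √21243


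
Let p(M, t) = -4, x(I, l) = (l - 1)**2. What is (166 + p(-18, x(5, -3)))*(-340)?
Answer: -55080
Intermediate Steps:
x(I, l) = (-1 + l)**2
(166 + p(-18, x(5, -3)))*(-340) = (166 - 4)*(-340) = 162*(-340) = -55080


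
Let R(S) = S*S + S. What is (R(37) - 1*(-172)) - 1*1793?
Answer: -215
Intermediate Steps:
R(S) = S + S² (R(S) = S² + S = S + S²)
(R(37) - 1*(-172)) - 1*1793 = (37*(1 + 37) - 1*(-172)) - 1*1793 = (37*38 + 172) - 1793 = (1406 + 172) - 1793 = 1578 - 1793 = -215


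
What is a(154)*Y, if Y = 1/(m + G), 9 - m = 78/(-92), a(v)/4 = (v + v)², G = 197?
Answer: 1586816/865 ≈ 1834.5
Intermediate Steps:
a(v) = 16*v² (a(v) = 4*(v + v)² = 4*(2*v)² = 4*(4*v²) = 16*v²)
m = 453/46 (m = 9 - 78/(-92) = 9 - 78*(-1)/92 = 9 - 1*(-39/46) = 9 + 39/46 = 453/46 ≈ 9.8478)
Y = 46/9515 (Y = 1/(453/46 + 197) = 1/(9515/46) = 46/9515 ≈ 0.0048345)
a(154)*Y = (16*154²)*(46/9515) = (16*23716)*(46/9515) = 379456*(46/9515) = 1586816/865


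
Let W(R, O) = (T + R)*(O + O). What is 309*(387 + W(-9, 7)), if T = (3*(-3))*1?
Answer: 41715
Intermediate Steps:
T = -9 (T = -9*1 = -9)
W(R, O) = 2*O*(-9 + R) (W(R, O) = (-9 + R)*(O + O) = (-9 + R)*(2*O) = 2*O*(-9 + R))
309*(387 + W(-9, 7)) = 309*(387 + 2*7*(-9 - 9)) = 309*(387 + 2*7*(-18)) = 309*(387 - 252) = 309*135 = 41715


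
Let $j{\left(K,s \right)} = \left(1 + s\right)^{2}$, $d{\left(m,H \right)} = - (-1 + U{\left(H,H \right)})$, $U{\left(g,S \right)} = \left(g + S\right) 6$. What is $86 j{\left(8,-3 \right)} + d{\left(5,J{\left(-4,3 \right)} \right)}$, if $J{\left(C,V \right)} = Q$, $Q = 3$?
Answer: $309$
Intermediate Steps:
$U{\left(g,S \right)} = 6 S + 6 g$ ($U{\left(g,S \right)} = \left(S + g\right) 6 = 6 S + 6 g$)
$J{\left(C,V \right)} = 3$
$d{\left(m,H \right)} = 1 - 12 H$ ($d{\left(m,H \right)} = - (-1 + \left(6 H + 6 H\right)) = - (-1 + 12 H) = 1 - 12 H$)
$86 j{\left(8,-3 \right)} + d{\left(5,J{\left(-4,3 \right)} \right)} = 86 \left(1 - 3\right)^{2} + \left(1 - 36\right) = 86 \left(-2\right)^{2} + \left(1 - 36\right) = 86 \cdot 4 - 35 = 344 - 35 = 309$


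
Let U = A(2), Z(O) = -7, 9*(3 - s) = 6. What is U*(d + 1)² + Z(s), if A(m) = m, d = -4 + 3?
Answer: -7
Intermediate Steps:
s = 7/3 (s = 3 - ⅑*6 = 3 - ⅔ = 7/3 ≈ 2.3333)
d = -1
U = 2
U*(d + 1)² + Z(s) = 2*(-1 + 1)² - 7 = 2*0² - 7 = 2*0 - 7 = 0 - 7 = -7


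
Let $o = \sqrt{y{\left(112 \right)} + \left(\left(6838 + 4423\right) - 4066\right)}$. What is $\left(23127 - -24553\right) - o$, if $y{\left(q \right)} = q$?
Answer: $47680 - \sqrt{7307} \approx 47595.0$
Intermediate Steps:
$o = \sqrt{7307}$ ($o = \sqrt{112 + \left(\left(6838 + 4423\right) - 4066\right)} = \sqrt{112 + \left(11261 - 4066\right)} = \sqrt{112 + 7195} = \sqrt{7307} \approx 85.481$)
$\left(23127 - -24553\right) - o = \left(23127 - -24553\right) - \sqrt{7307} = \left(23127 + 24553\right) - \sqrt{7307} = 47680 - \sqrt{7307}$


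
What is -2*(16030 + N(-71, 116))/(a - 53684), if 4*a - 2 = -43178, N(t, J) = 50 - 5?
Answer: 16075/32239 ≈ 0.49862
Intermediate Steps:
N(t, J) = 45
a = -10794 (a = ½ + (¼)*(-43178) = ½ - 21589/2 = -10794)
-2*(16030 + N(-71, 116))/(a - 53684) = -2*(16030 + 45)/(-10794 - 53684) = -32150/(-64478) = -32150*(-1)/64478 = -2*(-16075/64478) = 16075/32239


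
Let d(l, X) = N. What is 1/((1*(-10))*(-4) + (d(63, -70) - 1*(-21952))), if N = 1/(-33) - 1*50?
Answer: 33/724085 ≈ 4.5575e-5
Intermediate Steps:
N = -1651/33 (N = -1/33 - 50 = -1651/33 ≈ -50.030)
d(l, X) = -1651/33
1/((1*(-10))*(-4) + (d(63, -70) - 1*(-21952))) = 1/((1*(-10))*(-4) + (-1651/33 - 1*(-21952))) = 1/(-10*(-4) + (-1651/33 + 21952)) = 1/(40 + 722765/33) = 1/(724085/33) = 33/724085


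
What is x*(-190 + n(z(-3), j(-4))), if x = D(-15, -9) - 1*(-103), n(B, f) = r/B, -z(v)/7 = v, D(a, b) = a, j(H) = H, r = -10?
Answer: -352000/21 ≈ -16762.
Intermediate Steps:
z(v) = -7*v
n(B, f) = -10/B
x = 88 (x = -15 - 1*(-103) = -15 + 103 = 88)
x*(-190 + n(z(-3), j(-4))) = 88*(-190 - 10/((-7*(-3)))) = 88*(-190 - 10/21) = 88*(-4000/21) = -352000/21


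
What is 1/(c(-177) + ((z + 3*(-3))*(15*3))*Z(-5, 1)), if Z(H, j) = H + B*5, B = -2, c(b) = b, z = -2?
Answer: 1/7248 ≈ 0.00013797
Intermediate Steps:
Z(H, j) = -10 + H (Z(H, j) = H - 2*5 = H - 10 = -10 + H)
1/(c(-177) + ((z + 3*(-3))*(15*3))*Z(-5, 1)) = 1/(-177 + ((-2 + 3*(-3))*(15*3))*(-10 - 5)) = 1/(-177 + ((-2 - 9)*45)*(-15)) = 1/(-177 - 11*45*(-15)) = 1/(-177 - 495*(-15)) = 1/(-177 + 7425) = 1/7248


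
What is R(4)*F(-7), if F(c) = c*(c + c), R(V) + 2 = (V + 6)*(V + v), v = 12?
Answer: 15484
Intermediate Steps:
R(V) = -2 + (6 + V)*(12 + V) (R(V) = -2 + (V + 6)*(V + 12) = -2 + (6 + V)*(12 + V))
F(c) = 2*c² (F(c) = c*(2*c) = 2*c²)
R(4)*F(-7) = (70 + 4² + 18*4)*(2*(-7)²) = (70 + 16 + 72)*(2*49) = 158*98 = 15484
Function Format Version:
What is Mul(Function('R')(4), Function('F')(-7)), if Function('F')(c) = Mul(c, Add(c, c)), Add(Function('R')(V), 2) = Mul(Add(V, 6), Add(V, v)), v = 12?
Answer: 15484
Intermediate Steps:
Function('R')(V) = Add(-2, Mul(Add(6, V), Add(12, V))) (Function('R')(V) = Add(-2, Mul(Add(V, 6), Add(V, 12))) = Add(-2, Mul(Add(6, V), Add(12, V))))
Function('F')(c) = Mul(2, Pow(c, 2)) (Function('F')(c) = Mul(c, Mul(2, c)) = Mul(2, Pow(c, 2)))
Mul(Function('R')(4), Function('F')(-7)) = Mul(Add(70, Pow(4, 2), Mul(18, 4)), Mul(2, Pow(-7, 2))) = Mul(Add(70, 16, 72), Mul(2, 49)) = Mul(158, 98) = 15484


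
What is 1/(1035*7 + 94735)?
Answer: 1/101980 ≈ 9.8058e-6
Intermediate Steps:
1/(1035*7 + 94735) = 1/(7245 + 94735) = 1/101980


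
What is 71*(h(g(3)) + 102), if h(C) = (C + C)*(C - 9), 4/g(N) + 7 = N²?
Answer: 5254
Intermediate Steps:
g(N) = 4/(-7 + N²)
h(C) = 2*C*(-9 + C) (h(C) = (2*C)*(-9 + C) = 2*C*(-9 + C))
71*(h(g(3)) + 102) = 71*(2*(4/(-7 + 3²))*(-9 + 4/(-7 + 3²)) + 102) = 71*(2*(4/(-7 + 9))*(-9 + 4/(-7 + 9)) + 102) = 71*(2*(4/2)*(-9 + 4/2) + 102) = 71*(2*(4*(½))*(-9 + 4*(½)) + 102) = 71*(2*2*(-9 + 2) + 102) = 71*(2*2*(-7) + 102) = 71*(-28 + 102) = 71*74 = 5254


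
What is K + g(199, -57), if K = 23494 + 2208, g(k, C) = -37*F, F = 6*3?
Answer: 25036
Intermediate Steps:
F = 18
g(k, C) = -666 (g(k, C) = -37*18 = -666)
K = 25702
K + g(199, -57) = 25702 - 666 = 25036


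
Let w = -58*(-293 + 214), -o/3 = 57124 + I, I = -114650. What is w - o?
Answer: -167996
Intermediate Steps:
o = 172578 (o = -3*(57124 - 114650) = -3*(-57526) = 172578)
w = 4582 (w = -58*(-79) = 4582)
w - o = 4582 - 1*172578 = 4582 - 172578 = -167996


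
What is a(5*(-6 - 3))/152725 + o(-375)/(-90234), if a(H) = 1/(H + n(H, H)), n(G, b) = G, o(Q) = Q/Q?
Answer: -384319/34452469125 ≈ -1.1155e-5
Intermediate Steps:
o(Q) = 1
a(H) = 1/(2*H) (a(H) = 1/(H + H) = 1/(2*H))
a(5*(-6 - 3))/152725 + o(-375)/(-90234) = (1/(2*((5*(-6 - 3)))))/152725 + 1/(-90234) = (1/(2*((5*(-9)))))*(1/152725) + 1*(-1/90234) = ((½)/(-45))*(1/152725) - 1/90234 = ((½)*(-1/45))*(1/152725) - 1/90234 = -1/90*1/152725 - 1/90234 = -1/13745250 - 1/90234 = -384319/34452469125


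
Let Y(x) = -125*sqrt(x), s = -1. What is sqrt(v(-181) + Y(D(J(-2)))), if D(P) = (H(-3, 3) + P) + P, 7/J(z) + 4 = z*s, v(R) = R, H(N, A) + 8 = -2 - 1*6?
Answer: sqrt(-181 - 125*I*sqrt(23)) ≈ 14.92 - 20.09*I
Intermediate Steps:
H(N, A) = -16 (H(N, A) = -8 + (-2 - 1*6) = -8 + (-2 - 6) = -8 - 8 = -16)
J(z) = 7/(-4 - z) (J(z) = 7/(-4 + z*(-1)) = 7/(-4 - z))
D(P) = -16 + 2*P (D(P) = (-16 + P) + P = -16 + 2*P)
sqrt(v(-181) + Y(D(J(-2)))) = sqrt(-181 - 125*sqrt(-16 + 2*(-7/(4 - 2)))) = sqrt(-181 - 125*sqrt(-16 + 2*(-7/2))) = sqrt(-181 - 125*sqrt(-16 - 7)) = sqrt(-181 - 125*I*sqrt(23))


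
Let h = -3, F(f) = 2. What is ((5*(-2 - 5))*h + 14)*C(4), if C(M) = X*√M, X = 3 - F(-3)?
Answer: 238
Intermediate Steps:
X = 1 (X = 3 - 1*2 = 3 - 2 = 1)
C(M) = √M (C(M) = 1*√M = √M)
((5*(-2 - 5))*h + 14)*C(4) = ((5*(-2 - 5))*(-3) + 14)*√4 = ((5*(-7))*(-3) + 14)*2 = (-35*(-3) + 14)*2 = (105 + 14)*2 = 119*2 = 238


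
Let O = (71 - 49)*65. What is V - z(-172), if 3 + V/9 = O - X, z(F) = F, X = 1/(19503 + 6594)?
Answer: 113217482/8699 ≈ 13015.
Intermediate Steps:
O = 1430 (O = 22*65 = 1430)
X = 1/26097 ≈ 3.8319e-5
V = 111721254/8699 (V = -27 + 9*(1430 - 1*1/26097) = -27 + 9*(1430 - 1/26097) = -27 + 9*(37318709/26097) = -27 + 111956127/8699 = 111721254/8699 ≈ 12843.)
V - z(-172) = 111721254/8699 - 1*(-172) = 111721254/8699 + 172 = 113217482/8699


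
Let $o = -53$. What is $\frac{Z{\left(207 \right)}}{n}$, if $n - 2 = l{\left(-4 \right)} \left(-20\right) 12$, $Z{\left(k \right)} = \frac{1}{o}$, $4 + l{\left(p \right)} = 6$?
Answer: $\frac{1}{25334} \approx 3.9473 \cdot 10^{-5}$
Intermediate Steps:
$l{\left(p \right)} = 2$ ($l{\left(p \right)} = -4 + 6 = 2$)
$Z{\left(k \right)} = - \frac{1}{53}$ ($Z{\left(k \right)} = \frac{1}{-53} = - \frac{1}{53}$)
$n = -478$ ($n = 2 + 2 \left(-20\right) 12 = 2 - 480 = -478$)
$\frac{Z{\left(207 \right)}}{n} = - \frac{1}{53 \left(-478\right)} = \left(- \frac{1}{53}\right) \left(- \frac{1}{478}\right) = \frac{1}{25334}$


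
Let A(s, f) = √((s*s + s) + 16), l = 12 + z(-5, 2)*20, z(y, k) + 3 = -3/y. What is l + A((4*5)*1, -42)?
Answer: -36 + 2*√109 ≈ -15.119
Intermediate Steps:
z(y, k) = -3 - 3/y
l = -36 (l = 12 + (-3 - 3/(-5))*20 = 12 + (-3 - 3*(-⅕))*20 = 12 + (-3 + ⅗)*20 = 12 - 12/5*20 = 12 - 48 = -36)
A(s, f) = √(16 + s + s²) (A(s, f) = √((s² + s) + 16) = √((s + s²) + 16) = √(16 + s + s²))
l + A((4*5)*1, -42) = -36 + √(16 + (4*5)*1 + ((4*5)*1)²) = -36 + √(16 + 20*1 + (20*1)²) = -36 + √(16 + 20 + 20²) = -36 + √(16 + 20 + 400) = -36 + √436 = -36 + 2*√109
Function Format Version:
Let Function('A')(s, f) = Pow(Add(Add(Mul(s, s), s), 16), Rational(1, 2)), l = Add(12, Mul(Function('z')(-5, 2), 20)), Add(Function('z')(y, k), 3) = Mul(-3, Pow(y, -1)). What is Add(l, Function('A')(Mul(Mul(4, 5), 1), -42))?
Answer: Add(-36, Mul(2, Pow(109, Rational(1, 2)))) ≈ -15.119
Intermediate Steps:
Function('z')(y, k) = Add(-3, Mul(-3, Pow(y, -1)))
l = -36 (l = Add(12, Mul(Add(-3, Mul(-3, Pow(-5, -1))), 20)) = Add(12, Mul(Add(-3, Mul(-3, Rational(-1, 5))), 20)) = Add(12, Mul(Add(-3, Rational(3, 5)), 20)) = Add(12, Mul(Rational(-12, 5), 20)) = Add(12, -48) = -36)
Function('A')(s, f) = Pow(Add(16, s, Pow(s, 2)), Rational(1, 2)) (Function('A')(s, f) = Pow(Add(Add(Pow(s, 2), s), 16), Rational(1, 2)) = Pow(Add(Add(s, Pow(s, 2)), 16), Rational(1, 2)) = Pow(Add(16, s, Pow(s, 2)), Rational(1, 2)))
Add(l, Function('A')(Mul(Mul(4, 5), 1), -42)) = Add(-36, Pow(Add(16, Mul(Mul(4, 5), 1), Pow(Mul(Mul(4, 5), 1), 2)), Rational(1, 2))) = Add(-36, Pow(Add(16, Mul(20, 1), Pow(Mul(20, 1), 2)), Rational(1, 2))) = Add(-36, Pow(Add(16, 20, Pow(20, 2)), Rational(1, 2))) = Add(-36, Pow(Add(16, 20, 400), Rational(1, 2))) = Add(-36, Pow(436, Rational(1, 2))) = Add(-36, Mul(2, Pow(109, Rational(1, 2))))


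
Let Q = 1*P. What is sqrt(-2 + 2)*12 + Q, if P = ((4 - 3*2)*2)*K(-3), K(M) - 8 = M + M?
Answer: -8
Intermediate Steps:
K(M) = 8 + 2*M (K(M) = 8 + (M + M) = 8 + 2*M)
P = -8 (P = ((4 - 3*2)*2)*(8 + 2*(-3)) = ((4 - 6)*2)*(8 - 6) = -2*2*2 = -4*2 = -8)
Q = -8 (Q = 1*(-8) = -8)
sqrt(-2 + 2)*12 + Q = sqrt(-2 + 2)*12 - 8 = sqrt(0)*12 - 8 = 0*12 - 8 = 0 - 8 = -8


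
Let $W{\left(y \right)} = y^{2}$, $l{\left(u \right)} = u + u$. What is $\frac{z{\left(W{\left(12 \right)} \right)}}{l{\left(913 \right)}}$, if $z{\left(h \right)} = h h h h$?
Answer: $\frac{214990848}{913} \approx 2.3548 \cdot 10^{5}$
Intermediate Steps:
$l{\left(u \right)} = 2 u$
$z{\left(h \right)} = h^{4}$ ($z{\left(h \right)} = h^{2} h h = h^{3} h = h^{4}$)
$\frac{z{\left(W{\left(12 \right)} \right)}}{l{\left(913 \right)}} = \frac{\left(12^{2}\right)^{4}}{2 \cdot 913} = \frac{144^{4}}{1826} = 429981696 \cdot \frac{1}{1826} = \frac{214990848}{913}$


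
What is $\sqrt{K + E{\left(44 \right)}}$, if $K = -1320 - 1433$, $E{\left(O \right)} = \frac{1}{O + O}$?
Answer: $\frac{i \sqrt{5329786}}{44} \approx 52.469 i$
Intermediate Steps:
$E{\left(O \right)} = \frac{1}{2 O}$
$K = -2753$
$\sqrt{K + E{\left(44 \right)}} = \sqrt{-2753 + \frac{1}{2 \cdot 44}} = \sqrt{-2753 + \frac{1}{2} \cdot \frac{1}{44}} = \sqrt{-2753 + \frac{1}{88}} = \sqrt{- \frac{242263}{88}} = \frac{i \sqrt{5329786}}{44}$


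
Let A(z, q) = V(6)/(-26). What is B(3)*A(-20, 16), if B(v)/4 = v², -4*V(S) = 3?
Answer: 27/26 ≈ 1.0385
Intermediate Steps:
V(S) = -¾ (V(S) = -¼*3 = -¾)
B(v) = 4*v²
A(z, q) = 3/104 (A(z, q) = -¾/(-26) = -¾*(-1/26) = 3/104)
B(3)*A(-20, 16) = (4*3²)*(3/104) = (4*9)*(3/104) = 36*(3/104) = 27/26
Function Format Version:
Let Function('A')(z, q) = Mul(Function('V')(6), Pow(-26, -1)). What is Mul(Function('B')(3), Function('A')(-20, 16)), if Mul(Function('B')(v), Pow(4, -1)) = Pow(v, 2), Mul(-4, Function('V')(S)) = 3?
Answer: Rational(27, 26) ≈ 1.0385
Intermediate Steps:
Function('V')(S) = Rational(-3, 4) (Function('V')(S) = Mul(Rational(-1, 4), 3) = Rational(-3, 4))
Function('B')(v) = Mul(4, Pow(v, 2))
Function('A')(z, q) = Rational(3, 104) (Function('A')(z, q) = Mul(Rational(-3, 4), Pow(-26, -1)) = Mul(Rational(-3, 4), Rational(-1, 26)) = Rational(3, 104))
Mul(Function('B')(3), Function('A')(-20, 16)) = Mul(Mul(4, Pow(3, 2)), Rational(3, 104)) = Mul(Mul(4, 9), Rational(3, 104)) = Mul(36, Rational(3, 104)) = Rational(27, 26)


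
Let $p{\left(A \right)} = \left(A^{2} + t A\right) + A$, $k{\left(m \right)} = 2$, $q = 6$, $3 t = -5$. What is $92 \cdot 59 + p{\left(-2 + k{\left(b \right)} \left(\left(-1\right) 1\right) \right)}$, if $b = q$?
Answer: $\frac{16340}{3} \approx 5446.7$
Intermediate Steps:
$t = - \frac{5}{3}$ ($t = \frac{1}{3} \left(-5\right) = - \frac{5}{3} \approx -1.6667$)
$b = 6$
$p{\left(A \right)} = A^{2} - \frac{2 A}{3}$ ($p{\left(A \right)} = \left(A^{2} - \frac{5 A}{3}\right) + A = A^{2} - \frac{2 A}{3}$)
$92 \cdot 59 + p{\left(-2 + k{\left(b \right)} \left(\left(-1\right) 1\right) \right)} = 92 \cdot 59 + \frac{\left(-2 + 2 \left(\left(-1\right) 1\right)\right) \left(-2 + 3 \left(-2 + 2 \left(\left(-1\right) 1\right)\right)\right)}{3} = 5428 + \frac{\left(-2 + 2 \left(-1\right)\right) \left(-2 + 3 \left(-2 + 2 \left(-1\right)\right)\right)}{3} = 5428 + \frac{\left(-2 - 2\right) \left(-2 + 3 \left(-2 - 2\right)\right)}{3} = 5428 + \frac{1}{3} \left(-4\right) \left(-2 + 3 \left(-4\right)\right) = 5428 + \frac{1}{3} \left(-4\right) \left(-2 - 12\right) = 5428 + \frac{1}{3} \left(-4\right) \left(-14\right) = 5428 + \frac{56}{3} = \frac{16340}{3}$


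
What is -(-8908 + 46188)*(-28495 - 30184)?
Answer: 2187553120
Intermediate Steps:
-(-8908 + 46188)*(-28495 - 30184) = -37280*(-58679) = -1*(-2187553120) = 2187553120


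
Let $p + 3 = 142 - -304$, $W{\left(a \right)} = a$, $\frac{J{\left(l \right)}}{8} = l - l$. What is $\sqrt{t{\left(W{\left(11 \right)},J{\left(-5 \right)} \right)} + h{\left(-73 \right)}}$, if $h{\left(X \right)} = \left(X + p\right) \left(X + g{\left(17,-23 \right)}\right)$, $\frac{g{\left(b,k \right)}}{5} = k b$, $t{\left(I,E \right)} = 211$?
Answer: $i \sqrt{750149} \approx 866.11 i$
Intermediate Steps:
$J{\left(l \right)} = 0$ ($J{\left(l \right)} = 8 \left(l - l\right) = 8 \cdot 0 = 0$)
$g{\left(b,k \right)} = 5 b k$ ($g{\left(b,k \right)} = 5 k b = 5 b k$)
$p = 443$ ($p = -3 + \left(142 - -304\right) = -3 + \left(142 + 304\right) = -3 + 446 = 443$)
$h{\left(X \right)} = \left(-1955 + X\right) \left(443 + X\right)$ ($h{\left(X \right)} = \left(X + 443\right) \left(X + 5 \cdot 17 \left(-23\right)\right) = \left(443 + X\right) \left(X - 1955\right) = \left(443 + X\right) \left(-1955 + X\right) = \left(-1955 + X\right) \left(443 + X\right)$)
$\sqrt{t{\left(W{\left(11 \right)},J{\left(-5 \right)} \right)} + h{\left(-73 \right)}} = \sqrt{211 - \left(755689 - 5329\right)} = \sqrt{211 + \left(-866065 + 5329 + 110376\right)} = \sqrt{211 - 750360} = \sqrt{-750149} = i \sqrt{750149}$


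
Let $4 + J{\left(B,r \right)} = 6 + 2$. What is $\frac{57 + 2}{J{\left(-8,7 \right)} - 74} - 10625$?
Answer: $- \frac{743809}{70} \approx -10626.0$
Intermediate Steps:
$J{\left(B,r \right)} = 4$ ($J{\left(B,r \right)} = -4 + \left(6 + 2\right) = -4 + 8 = 4$)
$\frac{57 + 2}{J{\left(-8,7 \right)} - 74} - 10625 = \frac{57 + 2}{4 - 74} - 10625 = \frac{59}{-70} - 10625 = 59 \left(- \frac{1}{70}\right) - 10625 = - \frac{59}{70} - 10625 = - \frac{743809}{70}$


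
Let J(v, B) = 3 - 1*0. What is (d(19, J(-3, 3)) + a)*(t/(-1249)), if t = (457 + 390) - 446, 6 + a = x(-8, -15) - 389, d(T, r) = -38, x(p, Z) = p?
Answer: 176841/1249 ≈ 141.59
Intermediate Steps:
J(v, B) = 3 (J(v, B) = 3 + 0 = 3)
a = -403 (a = -6 + (-8 - 389) = -6 - 397 = -403)
t = 401 (t = 847 - 446 = 401)
(d(19, J(-3, 3)) + a)*(t/(-1249)) = (-38 - 403)*(401/(-1249)) = -176841*(-1)/1249 = -441*(-401/1249) = 176841/1249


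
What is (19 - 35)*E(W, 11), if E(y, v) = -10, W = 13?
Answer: 160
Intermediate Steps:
(19 - 35)*E(W, 11) = (19 - 35)*(-10) = -16*(-10) = 160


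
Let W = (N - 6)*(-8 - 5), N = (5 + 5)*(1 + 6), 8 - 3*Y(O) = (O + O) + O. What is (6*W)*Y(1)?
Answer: -8320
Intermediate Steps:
Y(O) = 8/3 - O (Y(O) = 8/3 - ((O + O) + O)/3 = 8/3 - (2*O + O)/3 = 8/3 - O)
N = 70 (N = 10*7 = 70)
W = -832 (W = (70 - 6)*(-8 - 5) = 64*(-13) = -832)
(6*W)*Y(1) = (6*(-832))*(8/3 - 1*1) = -4992*(8/3 - 1) = -4992*5/3 = -8320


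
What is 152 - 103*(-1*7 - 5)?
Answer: 1388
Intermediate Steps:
152 - 103*(-1*7 - 5) = 152 - 103*(-7 - 5) = 152 - 103*(-12) = 152 + 1236 = 1388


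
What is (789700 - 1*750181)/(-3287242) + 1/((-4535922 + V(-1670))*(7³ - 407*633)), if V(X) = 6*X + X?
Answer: -23119523861376811/1923112170412282976 ≈ -0.012022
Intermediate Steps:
V(X) = 7*X
(789700 - 1*750181)/(-3287242) + 1/((-4535922 + V(-1670))*(7³ - 407*633)) = (789700 - 1*750181)/(-3287242) + 1/((-4535922 + 7*(-1670))*(7³ - 407*633)) = (789700 - 750181)*(-1/3287242) + 1/((-4535922 - 11690)*(343 - 257631)) = 39519*(-1/3287242) + 1/(-4547612*(-257288)) = -39519/3287242 - 1/4547612*(-1/257288) = -39519/3287242 + 1/1170045996256 = -23119523861376811/1923112170412282976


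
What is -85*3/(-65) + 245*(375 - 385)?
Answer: -31799/13 ≈ -2446.1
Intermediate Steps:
-85*3/(-65) + 245*(375 - 385) = -255*(-1/65) + 245*(-10) = 51/13 - 2450 = -31799/13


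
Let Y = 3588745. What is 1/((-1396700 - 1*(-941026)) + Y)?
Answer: 1/3133071 ≈ 3.1918e-7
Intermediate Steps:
1/((-1396700 - 1*(-941026)) + Y) = 1/((-1396700 - 1*(-941026)) + 3588745) = 1/((-1396700 + 941026) + 3588745) = 1/(-455674 + 3588745) = 1/3133071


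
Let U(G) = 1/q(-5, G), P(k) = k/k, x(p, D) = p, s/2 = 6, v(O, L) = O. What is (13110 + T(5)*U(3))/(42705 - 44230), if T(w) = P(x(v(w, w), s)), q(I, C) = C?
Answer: -39331/4575 ≈ -8.5969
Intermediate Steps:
s = 12 (s = 2*6 = 12)
P(k) = 1
T(w) = 1
U(G) = 1/G
(13110 + T(5)*U(3))/(42705 - 44230) = (13110 + 1/3)/(42705 - 44230) = (13110 + 1*(⅓))/(-1525) = (13110 + ⅓)*(-1/1525) = (39331/3)*(-1/1525) = -39331/4575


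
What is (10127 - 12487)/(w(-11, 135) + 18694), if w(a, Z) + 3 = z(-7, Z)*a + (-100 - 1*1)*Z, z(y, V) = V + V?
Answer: -1180/1043 ≈ -1.1314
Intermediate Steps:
z(y, V) = 2*V
w(a, Z) = -3 - 101*Z + 2*Z*a (w(a, Z) = -3 + ((2*Z)*a + (-100 - 1*1)*Z) = -3 + (2*Z*a + (-100 - 1)*Z) = -3 + (2*Z*a - 101*Z) = -3 + (-101*Z + 2*Z*a) = -3 - 101*Z + 2*Z*a)
(10127 - 12487)/(w(-11, 135) + 18694) = (10127 - 12487)/((-3 - 101*135 + 2*135*(-11)) + 18694) = -2360/((-3 - 13635 - 2970) + 18694) = -2360/(-16608 + 18694) = -2360/2086 = -2360*1/2086 = -1180/1043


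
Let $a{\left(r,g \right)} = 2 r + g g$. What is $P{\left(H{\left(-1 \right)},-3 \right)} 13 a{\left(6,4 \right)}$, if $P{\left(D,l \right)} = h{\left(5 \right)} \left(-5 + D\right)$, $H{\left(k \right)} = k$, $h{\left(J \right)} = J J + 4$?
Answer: $-63336$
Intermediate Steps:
$h{\left(J \right)} = 4 + J^{2}$ ($h{\left(J \right)} = J^{2} + 4 = 4 + J^{2}$)
$a{\left(r,g \right)} = g^{2} + 2 r$ ($a{\left(r,g \right)} = 2 r + g^{2} = g^{2} + 2 r$)
$P{\left(D,l \right)} = -145 + 29 D$ ($P{\left(D,l \right)} = \left(4 + 5^{2}\right) \left(-5 + D\right) = \left(4 + 25\right) \left(-5 + D\right) = 29 \left(-5 + D\right) = -145 + 29 D$)
$P{\left(H{\left(-1 \right)},-3 \right)} 13 a{\left(6,4 \right)} = \left(-145 + 29 \left(-1\right)\right) 13 \left(4^{2} + 2 \cdot 6\right) = \left(-145 - 29\right) 13 \left(16 + 12\right) = \left(-174\right) 13 \cdot 28 = \left(-2262\right) 28 = -63336$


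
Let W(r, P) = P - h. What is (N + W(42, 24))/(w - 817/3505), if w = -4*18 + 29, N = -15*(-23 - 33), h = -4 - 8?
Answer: -767595/37883 ≈ -20.262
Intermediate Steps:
h = -12
W(r, P) = 12 + P (W(r, P) = P - 1*(-12) = P + 12 = 12 + P)
N = 840 (N = -15*(-56) = 840)
w = -43 (w = -72 + 29 = -43)
(N + W(42, 24))/(w - 817/3505) = (840 + (12 + 24))/(-43 - 817/3505) = (840 + 36)/(-43 - 817*1/3505) = 876/(-43 - 817/3505) = 876/(-151532/3505) = 876*(-3505/151532) = -767595/37883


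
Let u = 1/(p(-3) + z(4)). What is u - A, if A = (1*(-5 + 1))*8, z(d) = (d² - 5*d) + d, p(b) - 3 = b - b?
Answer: 97/3 ≈ 32.333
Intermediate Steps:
p(b) = 3 (p(b) = 3 + (b - b) = 3 + 0 = 3)
z(d) = d² - 4*d
A = -32 (A = (1*(-4))*8 = -4*8 = -32)
u = ⅓ (u = 1/(3 + 4*(-4 + 4)) = 1/(3 + 4*0) = 1/(3 + 0) = 1/3 = ⅓ ≈ 0.33333)
u - A = ⅓ - 1*(-32) = ⅓ + 32 = 97/3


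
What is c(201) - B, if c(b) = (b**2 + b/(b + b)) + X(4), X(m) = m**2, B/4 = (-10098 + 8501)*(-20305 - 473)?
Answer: -265378893/2 ≈ -1.3269e+8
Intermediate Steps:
B = 132729864 (B = 4*((-10098 + 8501)*(-20305 - 473)) = 4*(-1597*(-20778)) = 4*33182466 = 132729864)
c(b) = 33/2 + b**2 (c(b) = (b**2 + b/(b + b)) + 4**2 = (b**2 + b/((2*b))) + 16 = (b**2 + (1/(2*b))*b) + 16 = (b**2 + 1/2) + 16 = (1/2 + b**2) + 16 = 33/2 + b**2)
c(201) - B = (33/2 + 201**2) - 1*132729864 = (33/2 + 40401) - 132729864 = 80835/2 - 132729864 = -265378893/2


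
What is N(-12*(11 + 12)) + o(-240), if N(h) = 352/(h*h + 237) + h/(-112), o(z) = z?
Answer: -508213007/2139564 ≈ -237.53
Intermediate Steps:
N(h) = 352/(237 + h²) - h/112 (N(h) = 352/(h² + 237) + h*(-1/112) = 352/(237 + h²) - h/112)
N(-12*(11 + 12)) + o(-240) = (39424 - (-12*(11 + 12))³ - (-2844)*(11 + 12))/(112*(237 + (-12*(11 + 12))²)) - 240 = (39424 - (-12*23)³ - (-2844)*23)/(112*(237 + (-12*23)²)) - 240 = (39424 - 1*(-276)³ - 237*(-276))/(112*(237 + (-276)²)) - 240 = (39424 - 1*(-21024576) + 65412)/(112*(237 + 76176)) - 240 = (1/112)*(39424 + 21024576 + 65412)/76413 - 240 = (1/112)*(1/76413)*21129412 - 240 = 5282353/2139564 - 240 = -508213007/2139564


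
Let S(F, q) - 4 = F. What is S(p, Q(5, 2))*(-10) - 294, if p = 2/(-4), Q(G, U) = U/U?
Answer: -329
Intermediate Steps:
Q(G, U) = 1
p = -½ (p = 2*(-¼) = -½ ≈ -0.50000)
S(F, q) = 4 + F
S(p, Q(5, 2))*(-10) - 294 = (4 - ½)*(-10) - 294 = (7/2)*(-10) - 294 = -35 - 294 = -329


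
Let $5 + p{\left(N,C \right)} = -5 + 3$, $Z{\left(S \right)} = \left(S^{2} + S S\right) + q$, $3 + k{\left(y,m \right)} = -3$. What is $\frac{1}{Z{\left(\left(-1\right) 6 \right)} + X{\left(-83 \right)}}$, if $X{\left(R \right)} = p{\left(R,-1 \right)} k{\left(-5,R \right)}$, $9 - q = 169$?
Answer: $- \frac{1}{46} \approx -0.021739$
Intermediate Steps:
$q = -160$ ($q = 9 - 169 = -160$)
$k{\left(y,m \right)} = -6$ ($k{\left(y,m \right)} = -3 - 3 = -6$)
$Z{\left(S \right)} = -160 + 2 S^{2}$ ($Z{\left(S \right)} = \left(S^{2} + S S\right) - 160 = \left(S^{2} + S^{2}\right) - 160 = 2 S^{2} - 160 = -160 + 2 S^{2}$)
$p{\left(N,C \right)} = -7$ ($p{\left(N,C \right)} = -5 + \left(-5 + 3\right) = -5 - 2 = -7$)
$X{\left(R \right)} = 42$ ($X{\left(R \right)} = \left(-7\right) \left(-6\right) = 42$)
$\frac{1}{Z{\left(\left(-1\right) 6 \right)} + X{\left(-83 \right)}} = \frac{1}{\left(-160 + 2 \left(\left(-1\right) 6\right)^{2}\right) + 42} = \frac{1}{\left(-160 + 2 \left(-6\right)^{2}\right) + 42} = \frac{1}{\left(-160 + 2 \cdot 36\right) + 42} = \frac{1}{\left(-160 + 72\right) + 42} = \frac{1}{-88 + 42} = \frac{1}{-46} = - \frac{1}{46}$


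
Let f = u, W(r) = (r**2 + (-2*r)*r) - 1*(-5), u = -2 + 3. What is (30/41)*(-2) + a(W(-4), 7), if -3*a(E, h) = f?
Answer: -221/123 ≈ -1.7967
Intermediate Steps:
u = 1
W(r) = 5 - r**2 (W(r) = (r**2 - 2*r**2) + 5 = -r**2 + 5 = 5 - r**2)
f = 1
a(E, h) = -1/3 (a(E, h) = -1/3*1 = -1/3)
(30/41)*(-2) + a(W(-4), 7) = (30/41)*(-2) - 1/3 = -60/41 - 1/3 = -221/123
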